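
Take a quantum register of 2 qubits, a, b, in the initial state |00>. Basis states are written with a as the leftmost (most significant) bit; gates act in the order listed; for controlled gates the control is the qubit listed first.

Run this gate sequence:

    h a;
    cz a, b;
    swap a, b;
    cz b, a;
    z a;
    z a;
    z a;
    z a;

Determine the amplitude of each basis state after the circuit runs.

The final amplitudes are sqrt(2)/2 on |00>, sqrt(2)/2 on |01>, 0 on |10>, 0 on |11>. Key observation: steps 5-8 multiply out to the identity, so the circuit reduces to the remaining gates.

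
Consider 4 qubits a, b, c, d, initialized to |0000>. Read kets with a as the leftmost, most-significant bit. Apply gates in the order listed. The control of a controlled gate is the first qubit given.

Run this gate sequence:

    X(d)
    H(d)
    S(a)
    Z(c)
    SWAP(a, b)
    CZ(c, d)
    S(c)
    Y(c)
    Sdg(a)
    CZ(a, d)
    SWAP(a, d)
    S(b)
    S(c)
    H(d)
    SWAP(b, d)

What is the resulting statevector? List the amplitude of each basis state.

After the circuit, the state carries amplitude -1/2 on |0010>, -1/2 on |0110>, 1/2 on |1010>, 1/2 on |1110>, and 0 on every other basis state.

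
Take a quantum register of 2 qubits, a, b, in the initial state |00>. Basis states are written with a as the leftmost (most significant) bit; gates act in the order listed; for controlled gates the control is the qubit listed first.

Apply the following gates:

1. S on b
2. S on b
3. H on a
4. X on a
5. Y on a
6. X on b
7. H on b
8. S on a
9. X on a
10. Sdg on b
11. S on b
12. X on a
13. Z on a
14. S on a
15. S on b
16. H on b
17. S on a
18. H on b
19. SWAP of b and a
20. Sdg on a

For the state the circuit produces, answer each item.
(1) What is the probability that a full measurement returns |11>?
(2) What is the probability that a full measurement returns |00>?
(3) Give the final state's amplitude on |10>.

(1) The probability of measuring |11> is 1/4. Key observation: gates 9-12 undo each other exactly, leaving only the rest of the circuit to track.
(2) A full measurement returns |00> with probability 1/4.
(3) The amplitude on |10> is I/2.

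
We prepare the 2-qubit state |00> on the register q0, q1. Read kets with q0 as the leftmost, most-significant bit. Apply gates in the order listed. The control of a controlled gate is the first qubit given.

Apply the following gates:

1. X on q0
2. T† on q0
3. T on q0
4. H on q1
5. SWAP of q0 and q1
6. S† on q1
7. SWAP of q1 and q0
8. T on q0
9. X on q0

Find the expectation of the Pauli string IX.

The expectation value of IX is 1.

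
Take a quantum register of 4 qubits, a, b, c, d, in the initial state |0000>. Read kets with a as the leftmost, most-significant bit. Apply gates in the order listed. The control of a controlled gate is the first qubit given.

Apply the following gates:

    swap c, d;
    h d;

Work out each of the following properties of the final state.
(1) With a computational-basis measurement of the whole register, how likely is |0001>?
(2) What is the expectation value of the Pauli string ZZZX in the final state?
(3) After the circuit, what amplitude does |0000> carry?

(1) The probability of measuring |0001> is 1/2.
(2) In the final state, ZZZX has expectation 1.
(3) The amplitude on |0000> is sqrt(2)/2.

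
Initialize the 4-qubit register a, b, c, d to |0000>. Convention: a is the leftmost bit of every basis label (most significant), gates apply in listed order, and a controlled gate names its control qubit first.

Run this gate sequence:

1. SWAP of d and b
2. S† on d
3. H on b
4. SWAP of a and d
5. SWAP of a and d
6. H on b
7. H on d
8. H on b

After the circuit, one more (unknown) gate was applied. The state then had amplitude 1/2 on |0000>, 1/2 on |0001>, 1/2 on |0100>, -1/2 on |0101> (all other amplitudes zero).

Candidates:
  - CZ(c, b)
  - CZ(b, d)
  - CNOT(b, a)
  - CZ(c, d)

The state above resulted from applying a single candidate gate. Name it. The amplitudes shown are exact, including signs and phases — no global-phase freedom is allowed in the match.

The applied gate was CZ(b, d). Key observation: steps 3-6 multiply out to the identity, so the circuit reduces to the remaining gates.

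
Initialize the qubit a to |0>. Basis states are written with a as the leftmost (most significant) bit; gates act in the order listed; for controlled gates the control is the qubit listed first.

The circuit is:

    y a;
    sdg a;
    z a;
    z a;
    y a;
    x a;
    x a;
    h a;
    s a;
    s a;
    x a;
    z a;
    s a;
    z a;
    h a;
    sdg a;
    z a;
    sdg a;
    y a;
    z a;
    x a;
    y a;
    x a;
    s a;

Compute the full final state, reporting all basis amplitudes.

After the circuit, the state carries amplitude 1/2 + I/2 on |0>, 1/2 + I/2 on |1>.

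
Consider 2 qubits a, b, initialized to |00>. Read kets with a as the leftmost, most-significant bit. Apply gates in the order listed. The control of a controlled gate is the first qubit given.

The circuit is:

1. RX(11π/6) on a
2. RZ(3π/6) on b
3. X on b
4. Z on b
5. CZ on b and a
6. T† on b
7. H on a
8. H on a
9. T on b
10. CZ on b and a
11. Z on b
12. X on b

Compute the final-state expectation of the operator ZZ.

In the final state, ZZ has expectation sqrt(3)/2. Key observation: steps 4-11 multiply out to the identity, so the circuit reduces to the remaining gates.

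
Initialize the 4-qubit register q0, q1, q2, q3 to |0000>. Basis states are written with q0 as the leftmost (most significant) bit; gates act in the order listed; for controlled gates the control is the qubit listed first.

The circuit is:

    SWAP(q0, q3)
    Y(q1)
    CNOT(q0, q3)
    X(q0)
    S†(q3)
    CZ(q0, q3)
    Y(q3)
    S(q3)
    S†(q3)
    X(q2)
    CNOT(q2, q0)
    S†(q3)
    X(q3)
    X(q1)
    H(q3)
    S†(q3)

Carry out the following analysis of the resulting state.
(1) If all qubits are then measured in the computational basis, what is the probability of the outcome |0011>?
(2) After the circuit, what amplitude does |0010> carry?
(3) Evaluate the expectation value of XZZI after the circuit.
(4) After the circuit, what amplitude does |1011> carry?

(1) A full measurement returns |0011> with probability 1/2.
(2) The final state's coefficient on |0010> equals sqrt(2)*I/2.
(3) In the final state, XZZI has expectation 0.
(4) The amplitude on |1011> is 0.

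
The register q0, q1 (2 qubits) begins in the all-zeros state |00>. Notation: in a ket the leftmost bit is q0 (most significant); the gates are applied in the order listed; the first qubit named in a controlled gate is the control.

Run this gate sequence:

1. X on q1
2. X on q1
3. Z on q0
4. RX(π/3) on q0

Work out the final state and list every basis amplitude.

The final amplitudes are sqrt(3)/2 on |00>, 0 on |01>, -I/2 on |10>, 0 on |11>. Key observation: gates 1-2 undo each other exactly, leaving only the rest of the circuit to track.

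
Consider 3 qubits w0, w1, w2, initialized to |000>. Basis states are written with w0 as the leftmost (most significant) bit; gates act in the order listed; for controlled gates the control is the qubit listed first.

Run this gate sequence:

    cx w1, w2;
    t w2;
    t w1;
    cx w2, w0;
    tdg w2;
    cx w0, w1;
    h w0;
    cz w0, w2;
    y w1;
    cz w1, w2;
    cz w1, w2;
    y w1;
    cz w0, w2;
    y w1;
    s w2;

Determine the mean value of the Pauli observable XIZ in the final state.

The observable XIZ averages to 1. Key observation: the block from step 8 through step 13 cancels to the identity and can be dropped.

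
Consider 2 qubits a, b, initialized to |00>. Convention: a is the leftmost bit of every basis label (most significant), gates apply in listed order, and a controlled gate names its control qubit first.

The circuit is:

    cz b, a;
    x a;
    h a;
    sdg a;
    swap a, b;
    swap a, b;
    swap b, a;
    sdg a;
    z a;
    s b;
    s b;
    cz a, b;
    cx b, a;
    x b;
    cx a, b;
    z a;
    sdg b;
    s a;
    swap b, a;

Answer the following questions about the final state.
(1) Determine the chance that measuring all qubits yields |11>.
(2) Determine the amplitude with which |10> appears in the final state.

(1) The probability of measuring |11> is 1/2.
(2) |10> carries amplitude -sqrt(2)*I/2 in the final state.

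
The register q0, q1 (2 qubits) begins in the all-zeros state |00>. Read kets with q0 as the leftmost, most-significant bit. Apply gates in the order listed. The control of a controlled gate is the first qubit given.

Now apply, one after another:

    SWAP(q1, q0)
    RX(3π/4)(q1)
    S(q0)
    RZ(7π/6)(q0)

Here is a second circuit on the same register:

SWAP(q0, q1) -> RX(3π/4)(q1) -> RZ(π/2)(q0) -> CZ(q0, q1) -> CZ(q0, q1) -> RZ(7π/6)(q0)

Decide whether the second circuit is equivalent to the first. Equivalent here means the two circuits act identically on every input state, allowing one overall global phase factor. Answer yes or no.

Yes: on every input state the two circuits agree up to one overall phase factor.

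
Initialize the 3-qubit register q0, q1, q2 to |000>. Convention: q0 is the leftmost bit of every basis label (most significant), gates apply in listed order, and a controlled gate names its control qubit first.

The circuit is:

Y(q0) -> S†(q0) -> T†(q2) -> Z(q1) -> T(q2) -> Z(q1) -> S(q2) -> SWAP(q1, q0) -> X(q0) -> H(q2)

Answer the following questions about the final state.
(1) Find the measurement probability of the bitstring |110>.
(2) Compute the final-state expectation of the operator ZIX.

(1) The probability of measuring |110> is 1/2.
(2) In the final state, ZIX has expectation -1.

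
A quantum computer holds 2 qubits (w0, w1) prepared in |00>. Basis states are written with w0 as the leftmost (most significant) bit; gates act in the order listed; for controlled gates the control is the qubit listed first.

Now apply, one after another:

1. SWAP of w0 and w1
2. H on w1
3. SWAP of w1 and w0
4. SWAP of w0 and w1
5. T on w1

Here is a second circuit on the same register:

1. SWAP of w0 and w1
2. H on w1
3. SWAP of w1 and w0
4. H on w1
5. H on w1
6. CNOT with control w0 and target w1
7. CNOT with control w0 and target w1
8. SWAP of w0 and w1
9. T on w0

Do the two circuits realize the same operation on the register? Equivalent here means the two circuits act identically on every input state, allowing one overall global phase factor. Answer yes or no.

No: there is an input state on which the two circuits produce genuinely different outputs (not merely differing by a phase).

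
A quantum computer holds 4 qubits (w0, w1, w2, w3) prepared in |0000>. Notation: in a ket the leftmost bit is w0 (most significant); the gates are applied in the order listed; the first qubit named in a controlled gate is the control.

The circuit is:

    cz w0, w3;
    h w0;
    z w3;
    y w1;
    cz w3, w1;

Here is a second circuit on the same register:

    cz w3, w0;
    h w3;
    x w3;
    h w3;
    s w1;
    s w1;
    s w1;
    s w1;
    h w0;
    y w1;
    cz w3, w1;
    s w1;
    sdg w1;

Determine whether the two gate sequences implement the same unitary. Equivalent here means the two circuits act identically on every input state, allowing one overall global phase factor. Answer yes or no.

Yes: on every input state the two circuits agree up to one overall phase factor.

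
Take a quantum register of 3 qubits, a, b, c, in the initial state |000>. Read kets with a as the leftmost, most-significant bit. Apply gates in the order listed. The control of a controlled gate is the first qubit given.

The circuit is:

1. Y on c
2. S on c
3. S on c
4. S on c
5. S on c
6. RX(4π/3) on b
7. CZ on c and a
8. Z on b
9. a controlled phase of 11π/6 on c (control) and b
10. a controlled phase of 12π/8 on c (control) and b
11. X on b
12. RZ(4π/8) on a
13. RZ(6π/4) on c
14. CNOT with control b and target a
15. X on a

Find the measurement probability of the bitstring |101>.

The probability of measuring |101> is 3/4. Key observation: gates 2-5 undo each other exactly, leaving only the rest of the circuit to track.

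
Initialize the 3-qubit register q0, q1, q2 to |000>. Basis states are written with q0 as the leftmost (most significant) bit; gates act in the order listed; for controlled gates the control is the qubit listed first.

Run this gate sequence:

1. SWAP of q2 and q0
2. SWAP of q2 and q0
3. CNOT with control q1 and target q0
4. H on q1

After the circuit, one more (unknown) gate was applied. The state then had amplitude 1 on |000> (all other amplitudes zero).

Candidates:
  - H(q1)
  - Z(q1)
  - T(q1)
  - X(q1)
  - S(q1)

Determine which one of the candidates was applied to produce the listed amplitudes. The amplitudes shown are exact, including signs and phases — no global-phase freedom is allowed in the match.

It was H(q1) that produced the state shown. Key observation: gates 1-2 undo each other exactly, leaving only the rest of the circuit to track.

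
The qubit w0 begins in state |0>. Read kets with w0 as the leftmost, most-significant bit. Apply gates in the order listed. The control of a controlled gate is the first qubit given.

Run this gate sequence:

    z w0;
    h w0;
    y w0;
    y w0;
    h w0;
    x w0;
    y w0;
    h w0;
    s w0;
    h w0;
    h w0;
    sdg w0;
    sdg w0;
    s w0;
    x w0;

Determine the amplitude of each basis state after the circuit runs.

After the circuit, the state carries amplitude -sqrt(2)*I/2 on |0>, -sqrt(2)*I/2 on |1>.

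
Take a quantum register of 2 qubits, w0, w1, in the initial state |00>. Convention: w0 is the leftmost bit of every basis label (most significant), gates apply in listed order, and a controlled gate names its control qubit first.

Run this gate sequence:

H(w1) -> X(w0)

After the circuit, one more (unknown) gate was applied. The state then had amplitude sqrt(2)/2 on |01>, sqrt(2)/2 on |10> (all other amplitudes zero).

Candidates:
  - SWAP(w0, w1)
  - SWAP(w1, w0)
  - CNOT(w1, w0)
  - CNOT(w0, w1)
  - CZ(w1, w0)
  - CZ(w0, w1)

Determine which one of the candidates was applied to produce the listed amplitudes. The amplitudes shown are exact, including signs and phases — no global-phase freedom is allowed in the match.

The unique candidate consistent with the amplitudes is CNOT(w1, w0).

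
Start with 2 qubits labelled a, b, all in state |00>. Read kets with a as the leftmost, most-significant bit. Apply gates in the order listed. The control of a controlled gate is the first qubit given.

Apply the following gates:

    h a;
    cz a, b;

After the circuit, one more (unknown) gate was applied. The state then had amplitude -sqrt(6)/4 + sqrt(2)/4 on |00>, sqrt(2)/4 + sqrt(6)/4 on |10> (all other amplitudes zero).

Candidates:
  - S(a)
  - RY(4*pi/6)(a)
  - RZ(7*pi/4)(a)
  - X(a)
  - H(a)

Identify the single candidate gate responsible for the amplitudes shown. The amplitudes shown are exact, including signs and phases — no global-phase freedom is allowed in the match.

It was RY(4*pi/6)(a) that produced the state shown.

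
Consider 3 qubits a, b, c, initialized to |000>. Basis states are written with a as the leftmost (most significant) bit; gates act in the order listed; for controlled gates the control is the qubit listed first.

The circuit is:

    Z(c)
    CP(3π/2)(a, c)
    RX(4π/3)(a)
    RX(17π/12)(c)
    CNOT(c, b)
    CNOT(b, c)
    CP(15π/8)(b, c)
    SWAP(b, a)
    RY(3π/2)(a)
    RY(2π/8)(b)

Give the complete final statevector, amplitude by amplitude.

The resulting statevector has amplitude -3*sqrt(2)/16 - sqrt(3)/8 - sqrt(6)/16 + 1/4 - sqrt(6)*I/16 - sqrt(2)*I/16 + I/8 on |000>, 0 on |001>, (1 - I)*(sqrt(6) + 3 + sqrt(2)*(2 - I) - I + sqrt(3)*(-1 + I))/16 on |010>, 0 on |011>, (1 - I)*(3 - sqrt(2)*(1 + 2*I) + sqrt(3)*(1 - I) - I + sqrt(6)*I)/16 on |100>, 0 on |101>, (1 - I)*(1 + sqrt(6) + sqrt(2)*(-2 + I) + sqrt(3)*(1 + I) + 3*I)/16 on |110>, 0 on |111>.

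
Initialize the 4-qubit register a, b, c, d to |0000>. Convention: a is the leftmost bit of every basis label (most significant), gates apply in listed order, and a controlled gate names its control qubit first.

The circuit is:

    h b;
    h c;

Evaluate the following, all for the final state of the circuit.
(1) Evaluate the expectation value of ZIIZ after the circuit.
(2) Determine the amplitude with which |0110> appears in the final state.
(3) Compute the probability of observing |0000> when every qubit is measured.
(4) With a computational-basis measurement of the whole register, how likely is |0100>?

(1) The expectation value of ZIIZ is 1.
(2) The amplitude on |0110> is 1/2.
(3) Outcome |0000> occurs with probability 1/4.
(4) A full measurement returns |0100> with probability 1/4.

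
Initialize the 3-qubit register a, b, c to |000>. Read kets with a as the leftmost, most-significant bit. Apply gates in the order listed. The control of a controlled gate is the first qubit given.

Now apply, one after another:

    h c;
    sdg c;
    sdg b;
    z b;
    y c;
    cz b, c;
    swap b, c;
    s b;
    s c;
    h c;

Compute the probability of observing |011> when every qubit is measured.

The probability of measuring |011> is 1/4.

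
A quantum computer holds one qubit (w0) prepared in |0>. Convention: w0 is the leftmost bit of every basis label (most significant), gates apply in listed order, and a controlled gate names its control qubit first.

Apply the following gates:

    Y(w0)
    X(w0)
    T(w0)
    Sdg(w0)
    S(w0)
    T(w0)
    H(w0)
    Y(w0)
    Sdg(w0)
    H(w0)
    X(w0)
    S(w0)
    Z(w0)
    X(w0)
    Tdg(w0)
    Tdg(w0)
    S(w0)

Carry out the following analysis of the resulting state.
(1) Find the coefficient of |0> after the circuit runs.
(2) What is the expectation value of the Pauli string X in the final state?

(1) |0> carries amplitude 1/2 - I/2 in the final state.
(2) In the final state, X has expectation 1.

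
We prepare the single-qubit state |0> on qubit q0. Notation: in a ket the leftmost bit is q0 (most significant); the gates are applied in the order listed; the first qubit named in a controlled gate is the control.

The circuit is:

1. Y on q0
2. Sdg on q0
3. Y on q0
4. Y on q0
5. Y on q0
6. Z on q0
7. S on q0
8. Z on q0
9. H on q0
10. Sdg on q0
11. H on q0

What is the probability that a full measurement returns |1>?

The probability of measuring |1> is 1/2.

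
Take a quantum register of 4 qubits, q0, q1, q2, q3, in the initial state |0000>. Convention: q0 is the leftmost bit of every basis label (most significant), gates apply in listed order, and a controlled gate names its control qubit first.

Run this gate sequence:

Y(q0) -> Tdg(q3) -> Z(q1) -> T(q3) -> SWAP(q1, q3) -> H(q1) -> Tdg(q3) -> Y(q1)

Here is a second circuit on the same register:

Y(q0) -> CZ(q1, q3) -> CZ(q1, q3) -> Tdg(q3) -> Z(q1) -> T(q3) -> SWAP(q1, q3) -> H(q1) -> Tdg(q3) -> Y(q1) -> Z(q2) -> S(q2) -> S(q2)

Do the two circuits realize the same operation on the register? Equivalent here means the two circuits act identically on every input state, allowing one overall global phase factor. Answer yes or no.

Yes: on every input state the two circuits agree up to one overall phase factor.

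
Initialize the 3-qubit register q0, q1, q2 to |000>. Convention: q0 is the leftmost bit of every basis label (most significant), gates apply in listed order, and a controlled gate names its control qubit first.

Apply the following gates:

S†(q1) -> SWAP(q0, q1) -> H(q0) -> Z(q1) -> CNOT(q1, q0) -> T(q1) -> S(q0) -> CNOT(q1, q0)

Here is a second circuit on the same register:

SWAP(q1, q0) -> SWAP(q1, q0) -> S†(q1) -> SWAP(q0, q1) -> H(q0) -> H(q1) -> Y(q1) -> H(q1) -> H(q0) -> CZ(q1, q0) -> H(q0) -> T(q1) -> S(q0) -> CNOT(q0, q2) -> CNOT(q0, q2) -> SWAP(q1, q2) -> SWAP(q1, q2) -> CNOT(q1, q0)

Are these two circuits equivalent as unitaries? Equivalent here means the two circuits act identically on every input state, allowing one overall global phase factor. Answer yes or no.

No: there is an input state on which the two circuits produce genuinely different outputs (not merely differing by a phase).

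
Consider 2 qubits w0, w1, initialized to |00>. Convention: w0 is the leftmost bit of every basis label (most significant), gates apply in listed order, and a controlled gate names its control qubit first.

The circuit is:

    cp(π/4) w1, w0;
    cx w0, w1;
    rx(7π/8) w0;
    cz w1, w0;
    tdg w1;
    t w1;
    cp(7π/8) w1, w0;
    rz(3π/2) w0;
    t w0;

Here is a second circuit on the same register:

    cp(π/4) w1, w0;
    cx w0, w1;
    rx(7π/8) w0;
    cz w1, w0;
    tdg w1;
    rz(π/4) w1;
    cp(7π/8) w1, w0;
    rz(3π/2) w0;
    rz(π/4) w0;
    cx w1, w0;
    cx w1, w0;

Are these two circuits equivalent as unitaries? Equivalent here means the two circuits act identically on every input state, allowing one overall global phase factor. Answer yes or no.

Yes — the two circuits implement the same unitary up to a global phase.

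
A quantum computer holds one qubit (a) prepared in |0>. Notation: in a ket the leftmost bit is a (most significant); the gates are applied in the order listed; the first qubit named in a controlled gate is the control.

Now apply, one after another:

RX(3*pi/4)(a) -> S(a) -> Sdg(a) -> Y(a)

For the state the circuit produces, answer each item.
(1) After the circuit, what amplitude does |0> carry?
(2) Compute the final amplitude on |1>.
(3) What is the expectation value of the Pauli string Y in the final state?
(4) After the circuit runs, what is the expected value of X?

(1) The amplitude on |0> is -sqrt(sqrt(2) + 2)/2. Key observation: the block from step 2 through step 3 cancels to the identity and can be dropped.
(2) The amplitude on |1> is I*sqrt(2 - sqrt(2))/2.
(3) In the final state, Y has expectation -sqrt(2)/2.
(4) The expectation value of X is 0.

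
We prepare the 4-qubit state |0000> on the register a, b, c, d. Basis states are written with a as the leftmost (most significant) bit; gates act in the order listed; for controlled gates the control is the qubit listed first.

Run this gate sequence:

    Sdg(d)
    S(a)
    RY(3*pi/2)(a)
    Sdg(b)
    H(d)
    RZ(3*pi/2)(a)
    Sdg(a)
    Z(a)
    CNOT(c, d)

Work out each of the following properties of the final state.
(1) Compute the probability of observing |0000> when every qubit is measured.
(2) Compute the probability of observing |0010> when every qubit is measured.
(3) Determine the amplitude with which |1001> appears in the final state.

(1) Outcome |0000> occurs with probability 1/4.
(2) The probability of measuring |0010> is 0.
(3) The amplitude on |1001> is -exp(I*pi/4)/2.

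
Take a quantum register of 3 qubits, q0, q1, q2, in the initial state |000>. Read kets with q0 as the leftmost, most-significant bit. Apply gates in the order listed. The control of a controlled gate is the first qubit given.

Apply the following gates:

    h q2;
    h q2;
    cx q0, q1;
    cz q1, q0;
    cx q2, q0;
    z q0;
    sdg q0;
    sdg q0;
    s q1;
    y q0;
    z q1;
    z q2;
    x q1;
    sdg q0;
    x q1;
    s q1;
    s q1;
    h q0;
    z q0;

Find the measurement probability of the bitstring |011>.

Outcome |011> occurs with probability 0.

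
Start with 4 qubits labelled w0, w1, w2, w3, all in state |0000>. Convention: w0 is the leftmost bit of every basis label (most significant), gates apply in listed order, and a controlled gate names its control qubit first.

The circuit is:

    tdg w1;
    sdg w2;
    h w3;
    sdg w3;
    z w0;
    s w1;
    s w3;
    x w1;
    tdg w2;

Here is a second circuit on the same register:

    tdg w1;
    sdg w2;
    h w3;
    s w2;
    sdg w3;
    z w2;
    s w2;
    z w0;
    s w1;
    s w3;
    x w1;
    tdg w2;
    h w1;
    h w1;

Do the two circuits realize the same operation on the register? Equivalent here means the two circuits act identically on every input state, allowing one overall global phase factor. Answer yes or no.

Yes — the two circuits implement the same unitary up to a global phase.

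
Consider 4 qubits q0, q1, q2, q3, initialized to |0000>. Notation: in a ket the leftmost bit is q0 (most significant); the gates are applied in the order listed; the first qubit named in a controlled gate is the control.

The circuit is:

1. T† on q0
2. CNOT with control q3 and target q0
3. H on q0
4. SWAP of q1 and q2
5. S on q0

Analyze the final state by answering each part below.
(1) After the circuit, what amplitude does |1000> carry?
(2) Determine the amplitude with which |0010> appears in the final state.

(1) The final state's coefficient on |1000> equals sqrt(2)*I/2.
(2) |0010> carries amplitude 0 in the final state.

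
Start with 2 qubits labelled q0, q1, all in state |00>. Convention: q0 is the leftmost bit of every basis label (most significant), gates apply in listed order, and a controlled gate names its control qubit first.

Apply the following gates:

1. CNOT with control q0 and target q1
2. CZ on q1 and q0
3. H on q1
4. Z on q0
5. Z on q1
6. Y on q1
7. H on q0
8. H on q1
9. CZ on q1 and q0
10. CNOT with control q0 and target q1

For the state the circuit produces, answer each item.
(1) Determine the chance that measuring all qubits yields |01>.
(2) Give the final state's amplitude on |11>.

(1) A full measurement returns |01> with probability 0.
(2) The amplitude on |11> is sqrt(2)*I/2.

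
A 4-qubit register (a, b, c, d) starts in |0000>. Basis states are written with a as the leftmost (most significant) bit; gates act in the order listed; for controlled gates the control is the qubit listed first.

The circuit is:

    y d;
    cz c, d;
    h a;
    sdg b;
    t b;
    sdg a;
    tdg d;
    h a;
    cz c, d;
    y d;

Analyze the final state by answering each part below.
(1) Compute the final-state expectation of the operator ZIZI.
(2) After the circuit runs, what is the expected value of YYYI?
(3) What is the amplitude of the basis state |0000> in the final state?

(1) The observable ZIZI averages to 0.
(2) In the final state, YYYI has expectation 0.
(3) |0000> carries amplitude (-1 + I)*exp(3*I*pi/4)/2 in the final state.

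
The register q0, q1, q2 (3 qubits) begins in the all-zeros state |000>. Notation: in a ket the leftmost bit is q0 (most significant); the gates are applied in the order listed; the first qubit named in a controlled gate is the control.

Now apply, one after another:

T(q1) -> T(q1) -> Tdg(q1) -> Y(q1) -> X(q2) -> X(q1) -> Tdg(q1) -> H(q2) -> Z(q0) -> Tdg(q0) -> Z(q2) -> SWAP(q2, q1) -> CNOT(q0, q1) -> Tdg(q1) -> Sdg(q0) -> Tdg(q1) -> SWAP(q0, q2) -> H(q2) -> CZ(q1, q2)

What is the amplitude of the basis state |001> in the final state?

The amplitude on |001> is I/2.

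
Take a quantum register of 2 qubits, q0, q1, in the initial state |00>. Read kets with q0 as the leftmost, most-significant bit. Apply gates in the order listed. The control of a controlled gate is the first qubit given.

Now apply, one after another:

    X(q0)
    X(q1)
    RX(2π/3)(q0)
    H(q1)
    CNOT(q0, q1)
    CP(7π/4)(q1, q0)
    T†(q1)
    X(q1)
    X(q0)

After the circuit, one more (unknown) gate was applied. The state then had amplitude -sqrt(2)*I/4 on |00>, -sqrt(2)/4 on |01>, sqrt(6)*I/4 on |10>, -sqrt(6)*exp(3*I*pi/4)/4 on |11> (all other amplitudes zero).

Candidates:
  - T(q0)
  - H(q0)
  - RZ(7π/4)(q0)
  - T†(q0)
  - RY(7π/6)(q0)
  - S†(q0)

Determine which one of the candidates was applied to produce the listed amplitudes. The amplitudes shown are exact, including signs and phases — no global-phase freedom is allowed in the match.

It was T(q0) that produced the state shown.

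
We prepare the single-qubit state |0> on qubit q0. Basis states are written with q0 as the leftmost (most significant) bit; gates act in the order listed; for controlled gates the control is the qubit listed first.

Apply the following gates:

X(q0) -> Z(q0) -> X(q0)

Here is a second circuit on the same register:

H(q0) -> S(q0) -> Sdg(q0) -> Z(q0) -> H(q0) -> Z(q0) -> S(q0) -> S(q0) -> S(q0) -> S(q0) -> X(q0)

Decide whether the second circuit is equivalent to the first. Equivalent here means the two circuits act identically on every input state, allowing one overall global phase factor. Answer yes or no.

Yes — the two circuits implement the same unitary up to a global phase.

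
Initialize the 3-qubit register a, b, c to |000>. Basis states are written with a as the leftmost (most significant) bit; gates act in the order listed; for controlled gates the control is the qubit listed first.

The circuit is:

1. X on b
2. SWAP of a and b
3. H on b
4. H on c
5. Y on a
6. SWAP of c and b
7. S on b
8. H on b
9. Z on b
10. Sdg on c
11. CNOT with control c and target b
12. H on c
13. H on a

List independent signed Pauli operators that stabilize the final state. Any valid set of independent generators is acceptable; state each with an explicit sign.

The final state is stabilized by the group generated by +XII, +IXY, +IZZ; other independent generating sets are equally valid.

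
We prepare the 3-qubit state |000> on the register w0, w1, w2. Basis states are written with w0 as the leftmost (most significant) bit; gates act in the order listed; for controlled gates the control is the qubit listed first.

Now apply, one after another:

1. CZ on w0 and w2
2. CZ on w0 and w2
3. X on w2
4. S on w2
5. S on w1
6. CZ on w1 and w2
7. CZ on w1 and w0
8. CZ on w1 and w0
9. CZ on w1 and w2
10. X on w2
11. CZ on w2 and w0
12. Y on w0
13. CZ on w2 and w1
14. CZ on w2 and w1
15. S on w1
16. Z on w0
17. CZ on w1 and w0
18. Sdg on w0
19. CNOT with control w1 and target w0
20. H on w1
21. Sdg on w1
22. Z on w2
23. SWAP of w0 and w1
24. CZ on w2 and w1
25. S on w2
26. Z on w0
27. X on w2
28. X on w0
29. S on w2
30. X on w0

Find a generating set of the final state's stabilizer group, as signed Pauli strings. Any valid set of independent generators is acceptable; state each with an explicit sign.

The stabilizer group can be generated by +YII, -IZI, -IIZ, among other valid generating sets. Key observation: steps 6-9 multiply out to the identity, so the circuit reduces to the remaining gates.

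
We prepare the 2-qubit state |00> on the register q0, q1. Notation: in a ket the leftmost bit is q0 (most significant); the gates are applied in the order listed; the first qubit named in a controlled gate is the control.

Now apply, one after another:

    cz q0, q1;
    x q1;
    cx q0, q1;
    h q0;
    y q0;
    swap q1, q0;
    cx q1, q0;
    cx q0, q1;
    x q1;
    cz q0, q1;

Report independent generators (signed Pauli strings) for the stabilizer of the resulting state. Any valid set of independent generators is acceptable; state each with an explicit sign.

One valid set of independent stabilizer generators is -XI, +IZ (any independent generating set of the same group is equally correct).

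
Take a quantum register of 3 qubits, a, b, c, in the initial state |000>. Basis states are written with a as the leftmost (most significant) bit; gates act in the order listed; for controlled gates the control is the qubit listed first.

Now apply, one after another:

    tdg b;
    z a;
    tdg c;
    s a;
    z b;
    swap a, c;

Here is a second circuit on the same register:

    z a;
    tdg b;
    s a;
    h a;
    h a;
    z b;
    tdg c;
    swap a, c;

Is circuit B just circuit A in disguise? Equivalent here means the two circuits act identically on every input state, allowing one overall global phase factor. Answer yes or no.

Yes — the two circuits implement the same unitary up to a global phase.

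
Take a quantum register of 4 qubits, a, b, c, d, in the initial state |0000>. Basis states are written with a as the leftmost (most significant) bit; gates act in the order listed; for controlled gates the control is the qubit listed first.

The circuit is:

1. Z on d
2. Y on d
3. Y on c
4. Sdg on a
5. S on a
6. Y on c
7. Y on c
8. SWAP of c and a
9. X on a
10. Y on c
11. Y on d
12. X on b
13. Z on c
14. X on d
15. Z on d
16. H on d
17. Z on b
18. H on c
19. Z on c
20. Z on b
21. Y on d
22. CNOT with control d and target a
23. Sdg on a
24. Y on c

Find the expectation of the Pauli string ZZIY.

In the final state, ZZIY has expectation 0. Key observation: steps 3-6 multiply out to the identity, so the circuit reduces to the remaining gates.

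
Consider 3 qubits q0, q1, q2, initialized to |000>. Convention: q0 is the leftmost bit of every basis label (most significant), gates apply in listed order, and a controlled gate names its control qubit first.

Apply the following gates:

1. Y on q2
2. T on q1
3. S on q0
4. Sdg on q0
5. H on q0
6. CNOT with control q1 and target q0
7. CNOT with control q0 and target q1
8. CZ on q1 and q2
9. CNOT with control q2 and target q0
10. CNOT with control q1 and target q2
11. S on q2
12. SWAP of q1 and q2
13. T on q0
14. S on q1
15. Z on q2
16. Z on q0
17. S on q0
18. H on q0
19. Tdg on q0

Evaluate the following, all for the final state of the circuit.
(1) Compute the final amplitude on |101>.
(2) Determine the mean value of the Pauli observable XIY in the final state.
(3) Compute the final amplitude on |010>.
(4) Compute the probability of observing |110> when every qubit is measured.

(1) |101> carries amplitude exp(I*pi/4)/2 in the final state.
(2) The observable XIY averages to 0.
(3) The amplitude on |010> is -exp(I*pi/4)/2.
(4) A full measurement returns |110> with probability 1/4.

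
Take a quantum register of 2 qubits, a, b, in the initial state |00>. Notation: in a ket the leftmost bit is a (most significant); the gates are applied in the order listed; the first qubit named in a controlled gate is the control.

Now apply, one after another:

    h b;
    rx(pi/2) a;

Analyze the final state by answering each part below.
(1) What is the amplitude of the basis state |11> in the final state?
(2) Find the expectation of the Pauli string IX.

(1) The final state's coefficient on |11> equals -I/2.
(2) The observable IX averages to 1.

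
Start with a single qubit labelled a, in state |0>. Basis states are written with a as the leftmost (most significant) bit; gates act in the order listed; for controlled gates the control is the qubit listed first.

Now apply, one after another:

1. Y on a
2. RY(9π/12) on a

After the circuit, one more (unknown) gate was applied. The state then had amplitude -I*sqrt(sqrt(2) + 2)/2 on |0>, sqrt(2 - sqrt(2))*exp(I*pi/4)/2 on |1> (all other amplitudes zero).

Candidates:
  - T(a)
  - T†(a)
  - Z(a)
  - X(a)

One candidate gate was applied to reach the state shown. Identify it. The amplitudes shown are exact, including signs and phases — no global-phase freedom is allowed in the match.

The unique candidate consistent with the amplitudes is T†(a).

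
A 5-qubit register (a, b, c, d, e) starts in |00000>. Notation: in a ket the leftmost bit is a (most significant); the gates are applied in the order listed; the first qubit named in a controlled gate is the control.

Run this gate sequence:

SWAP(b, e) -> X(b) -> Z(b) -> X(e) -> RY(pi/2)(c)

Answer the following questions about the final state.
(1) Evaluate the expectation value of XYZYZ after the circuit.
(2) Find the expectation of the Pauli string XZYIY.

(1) In the final state, XYZYZ has expectation 0.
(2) In the final state, XZYIY has expectation 0.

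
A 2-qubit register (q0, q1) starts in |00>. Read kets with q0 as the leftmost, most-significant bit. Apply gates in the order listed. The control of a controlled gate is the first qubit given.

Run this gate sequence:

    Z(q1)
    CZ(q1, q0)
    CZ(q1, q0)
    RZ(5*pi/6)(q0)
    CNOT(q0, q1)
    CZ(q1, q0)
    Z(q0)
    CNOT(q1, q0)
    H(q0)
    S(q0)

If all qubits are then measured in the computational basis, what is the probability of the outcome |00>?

A full measurement returns |00> with probability 1/2.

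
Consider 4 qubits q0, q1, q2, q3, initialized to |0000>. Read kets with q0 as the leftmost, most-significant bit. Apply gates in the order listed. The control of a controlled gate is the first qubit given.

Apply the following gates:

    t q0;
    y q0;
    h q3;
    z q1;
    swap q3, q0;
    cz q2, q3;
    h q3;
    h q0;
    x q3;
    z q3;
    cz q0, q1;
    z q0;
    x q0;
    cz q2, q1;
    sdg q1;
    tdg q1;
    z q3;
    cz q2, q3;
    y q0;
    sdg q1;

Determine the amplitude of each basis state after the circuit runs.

The resulting statevector has amplitude -sqrt(2)/2 on |0000>, sqrt(2)/2 on |0001>, and 0 on every other basis state.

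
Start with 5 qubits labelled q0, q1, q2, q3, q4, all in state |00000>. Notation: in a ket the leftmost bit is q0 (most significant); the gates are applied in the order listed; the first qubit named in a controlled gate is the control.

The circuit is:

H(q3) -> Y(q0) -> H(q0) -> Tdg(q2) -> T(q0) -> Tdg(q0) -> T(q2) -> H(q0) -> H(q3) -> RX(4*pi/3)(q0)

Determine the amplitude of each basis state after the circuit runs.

After the circuit, the state carries amplitude sqrt(3)/2 on |00000>, -I/2 on |10000>, and 0 on every other basis state. Key observation: the block from step 3 through step 8 cancels to the identity and can be dropped.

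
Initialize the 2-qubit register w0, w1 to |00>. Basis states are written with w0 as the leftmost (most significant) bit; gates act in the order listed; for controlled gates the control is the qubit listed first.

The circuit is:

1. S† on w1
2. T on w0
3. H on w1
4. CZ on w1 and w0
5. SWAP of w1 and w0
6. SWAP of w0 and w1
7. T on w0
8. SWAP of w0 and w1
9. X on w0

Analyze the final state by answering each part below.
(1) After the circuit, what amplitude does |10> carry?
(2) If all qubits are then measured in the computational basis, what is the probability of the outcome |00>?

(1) |10> carries amplitude sqrt(2)/2 in the final state.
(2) Outcome |00> occurs with probability 1/2.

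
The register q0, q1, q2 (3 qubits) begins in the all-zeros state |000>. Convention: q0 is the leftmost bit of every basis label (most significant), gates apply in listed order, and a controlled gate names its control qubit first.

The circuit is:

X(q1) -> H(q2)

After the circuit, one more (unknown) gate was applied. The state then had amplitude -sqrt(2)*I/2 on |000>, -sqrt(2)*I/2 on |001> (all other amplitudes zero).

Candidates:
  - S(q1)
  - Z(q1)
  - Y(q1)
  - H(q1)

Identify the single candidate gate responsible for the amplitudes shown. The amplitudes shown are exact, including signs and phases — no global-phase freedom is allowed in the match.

The applied gate was Y(q1).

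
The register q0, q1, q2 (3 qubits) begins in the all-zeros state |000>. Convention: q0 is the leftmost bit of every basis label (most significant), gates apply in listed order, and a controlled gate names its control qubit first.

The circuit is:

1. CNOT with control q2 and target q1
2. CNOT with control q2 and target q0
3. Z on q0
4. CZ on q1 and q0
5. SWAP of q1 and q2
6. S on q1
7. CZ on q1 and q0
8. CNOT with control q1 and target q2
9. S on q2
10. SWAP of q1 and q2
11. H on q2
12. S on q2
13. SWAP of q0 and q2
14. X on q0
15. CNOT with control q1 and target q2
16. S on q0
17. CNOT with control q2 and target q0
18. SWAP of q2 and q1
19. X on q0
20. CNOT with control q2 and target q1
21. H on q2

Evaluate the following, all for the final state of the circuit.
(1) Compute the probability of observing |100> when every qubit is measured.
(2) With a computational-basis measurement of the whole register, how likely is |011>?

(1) Outcome |100> occurs with probability 1/4.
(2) A full measurement returns |011> with probability 0.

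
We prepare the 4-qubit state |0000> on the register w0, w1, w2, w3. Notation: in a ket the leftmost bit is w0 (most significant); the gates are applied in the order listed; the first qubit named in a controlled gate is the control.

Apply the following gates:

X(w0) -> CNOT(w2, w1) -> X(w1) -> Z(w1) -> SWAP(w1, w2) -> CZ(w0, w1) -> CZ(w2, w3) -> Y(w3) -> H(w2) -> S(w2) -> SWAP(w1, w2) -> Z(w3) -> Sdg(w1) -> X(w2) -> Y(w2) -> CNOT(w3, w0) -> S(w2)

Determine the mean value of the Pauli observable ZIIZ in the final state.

In the final state, ZIIZ has expectation -1.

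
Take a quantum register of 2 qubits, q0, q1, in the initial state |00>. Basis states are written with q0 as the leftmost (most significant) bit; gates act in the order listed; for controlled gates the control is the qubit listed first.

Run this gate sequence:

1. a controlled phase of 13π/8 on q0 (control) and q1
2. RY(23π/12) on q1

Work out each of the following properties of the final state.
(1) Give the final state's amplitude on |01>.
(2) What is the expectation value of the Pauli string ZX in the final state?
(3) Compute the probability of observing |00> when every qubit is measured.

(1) The final state's coefficient on |01> equals -sqrt(6 - 3*sqrt(2))/4 + sqrt(sqrt(2) + 2)/4.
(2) The expectation value of ZX is -sqrt(6)/4 + sqrt(2)/4.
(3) Outcome |00> occurs with probability sqrt(2)/8 + sqrt(6)/8 + 1/2.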